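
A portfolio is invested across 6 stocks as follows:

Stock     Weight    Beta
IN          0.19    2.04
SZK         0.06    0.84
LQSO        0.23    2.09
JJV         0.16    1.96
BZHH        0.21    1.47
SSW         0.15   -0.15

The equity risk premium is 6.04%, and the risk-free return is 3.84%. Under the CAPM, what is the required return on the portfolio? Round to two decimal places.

13.01%

β_P = Σ w_i β_i = 0.19×2.04 + 0.06×0.84 + 0.23×2.09 + 0.16×1.96 + 0.21×1.47 + 0.15×-0.15 = 1.5185
E(R_P) = R_f + β_P × MRP = 3.84% + 1.5185 × 6.04% = 13.01%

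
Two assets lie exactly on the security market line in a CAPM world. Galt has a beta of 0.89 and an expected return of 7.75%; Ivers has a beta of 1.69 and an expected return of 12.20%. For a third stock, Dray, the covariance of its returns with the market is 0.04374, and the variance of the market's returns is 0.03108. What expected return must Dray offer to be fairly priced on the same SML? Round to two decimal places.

MRP = (12.20% − 7.75%) / (1.69 − 0.89) = 5.5625%
R_f = 7.75% − 0.89 × 5.5625% = 2.7994%
β_Dray = Cov / Var(R_m) = 0.04374 / 0.03108 = 1.4073
E(R_Dray) = R_f + β × MRP = 2.7994% + 1.4073 × 5.5625% = 10.63%

10.63%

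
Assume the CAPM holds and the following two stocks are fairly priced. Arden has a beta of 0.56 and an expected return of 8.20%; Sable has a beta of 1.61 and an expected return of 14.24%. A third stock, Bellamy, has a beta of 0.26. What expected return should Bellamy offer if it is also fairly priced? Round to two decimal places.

MRP (SML slope) = (14.24% − 8.20%) / (1.61 − 0.56) = 6.04% / 1.05 = 5.7524%
R_f (intercept) = 8.20% − 0.56 × 5.7524% = 4.9787%
E(R_Bellamy) = R_f + β × MRP = 4.9787% + 0.26 × 5.7524% = 6.47%

6.47%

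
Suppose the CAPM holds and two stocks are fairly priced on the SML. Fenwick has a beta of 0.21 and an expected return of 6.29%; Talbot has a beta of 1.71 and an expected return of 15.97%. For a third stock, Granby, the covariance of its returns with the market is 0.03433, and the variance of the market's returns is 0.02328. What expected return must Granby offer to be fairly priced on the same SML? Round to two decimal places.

MRP = (15.97% − 6.29%) / (1.71 − 0.21) = 6.4533%
R_f = 6.29% − 0.21 × 6.4533% = 4.9348%
β_Granby = Cov / Var(R_m) = 0.03433 / 0.02328 = 1.4747
E(R_Granby) = R_f + β × MRP = 4.9348% + 1.4747 × 6.4533% = 14.45%

14.45%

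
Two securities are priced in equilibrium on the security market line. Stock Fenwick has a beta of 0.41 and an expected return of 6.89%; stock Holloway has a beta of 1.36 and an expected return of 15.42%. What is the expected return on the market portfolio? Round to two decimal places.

12.19%

Both satisfy E(R) = R_f + β·MRP, so the slope of the SML is
MRP = (15.42% − 6.89%) / (1.36 − 0.41) = 8.53% / 0.95 = 8.9789%
R_f = E(R_Fenwick) − β_Fenwick·MRP = 6.89% − 0.41 × 8.9789% = 3.2087%
E(R_m) = R_f + MRP = 3.2087% + 8.9789% = 12.19%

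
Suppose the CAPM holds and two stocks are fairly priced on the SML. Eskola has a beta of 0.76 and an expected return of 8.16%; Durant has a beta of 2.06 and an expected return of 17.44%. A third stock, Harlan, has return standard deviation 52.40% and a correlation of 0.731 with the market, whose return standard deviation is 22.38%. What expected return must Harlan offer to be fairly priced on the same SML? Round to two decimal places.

14.95%

MRP = (17.44% − 8.16%) / (2.06 − 0.76) = 7.1385%
R_f = 8.16% − 0.76 × 7.1385% = 2.7347%
β_Harlan = ρ·σ_i/σ_m = 0.731 × 52.40 / 22.38 = 1.7115
E(R_Harlan) = R_f + β × MRP = 2.7347% + 1.7115 × 7.1385% = 14.95%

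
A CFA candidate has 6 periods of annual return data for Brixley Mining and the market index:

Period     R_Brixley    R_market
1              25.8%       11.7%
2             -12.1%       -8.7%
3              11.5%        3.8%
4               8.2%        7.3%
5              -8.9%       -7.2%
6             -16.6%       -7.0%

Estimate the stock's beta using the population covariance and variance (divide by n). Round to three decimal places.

Mean R_i = (25.8 − 12.1 + 11.5 + 8.2 − 8.9 − 16.6) / 6 = 1.3167%
Mean R_m = (11.7 − 8.7 + 3.8 + 7.3 − 7.2 − 7.0) / 6 = -0.0167%
Σ(R_i − R̄_i)(R_m − R̄_m) = 691.1017  ⇒  Cov = 691.1017 / 6 = 115.1836
Σ(R_m − R̄_m)² = 381.1483  ⇒  Var(R_m) = 381.1483 / 6 = 63.5247
β = Cov / Var(R_m) = 115.1836 / 63.5247 = 1.8132

1.813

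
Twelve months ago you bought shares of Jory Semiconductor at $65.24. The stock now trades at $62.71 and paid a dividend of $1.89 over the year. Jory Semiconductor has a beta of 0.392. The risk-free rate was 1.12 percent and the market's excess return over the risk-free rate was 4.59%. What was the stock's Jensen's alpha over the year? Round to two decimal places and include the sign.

Realised HPR = (P1 + D1 − P0) / P0 = (62.71 + 1.89 − 65.24) / 65.24 = -0.64 / 65.24 = -0.9810%
CAPM required = R_f + β·MRP = 1.12% + 0.392 × 4.59% = 2.91928%
α = realised − required = -0.9810% − 2.91928% = -3.90%

-3.90%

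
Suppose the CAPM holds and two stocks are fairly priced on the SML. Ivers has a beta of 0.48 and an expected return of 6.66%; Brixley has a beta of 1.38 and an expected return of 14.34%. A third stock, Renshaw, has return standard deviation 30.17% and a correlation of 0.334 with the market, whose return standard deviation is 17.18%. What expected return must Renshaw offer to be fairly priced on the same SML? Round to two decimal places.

7.57%

MRP = (14.34% − 6.66%) / (1.38 − 0.48) = 8.5333%
R_f = 6.66% − 0.48 × 8.5333% = 2.5640%
β_Renshaw = ρ·σ_i/σ_m = 0.334 × 30.17 / 17.18 = 0.5865
E(R_Renshaw) = R_f + β × MRP = 2.5640% + 0.5865 × 8.5333% = 7.57%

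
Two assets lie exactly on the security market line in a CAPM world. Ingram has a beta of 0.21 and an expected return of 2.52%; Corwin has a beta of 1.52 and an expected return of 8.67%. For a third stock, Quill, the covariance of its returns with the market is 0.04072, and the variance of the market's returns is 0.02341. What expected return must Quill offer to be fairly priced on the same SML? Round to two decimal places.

MRP = (8.67% − 2.52%) / (1.52 − 0.21) = 4.6947%
R_f = 2.52% − 0.21 × 4.6947% = 1.5341%
β_Quill = Cov / Var(R_m) = 0.04072 / 0.02341 = 1.7394
E(R_Quill) = R_f + β × MRP = 1.5341% + 1.7394 × 4.6947% = 9.70%

9.70%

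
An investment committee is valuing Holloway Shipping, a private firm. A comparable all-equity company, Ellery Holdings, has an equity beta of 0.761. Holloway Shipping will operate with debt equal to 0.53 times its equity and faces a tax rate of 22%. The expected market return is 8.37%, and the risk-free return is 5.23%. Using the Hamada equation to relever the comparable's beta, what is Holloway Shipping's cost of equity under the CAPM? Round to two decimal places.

8.61%

β_L = β_U × [1 + (1 − t)(D/E)] = 0.761 × [1 + (1 − 0.22) × 0.53]
    = 0.761 × [1 + 0.78 × 0.53] = 0.761 × 1.4134 = 1.0756
MRP = 8.37% − 5.23% = 3.14%
E(R) = R_f + β_L × MRP = 5.23% + 1.0756 × 3.14% = 8.61%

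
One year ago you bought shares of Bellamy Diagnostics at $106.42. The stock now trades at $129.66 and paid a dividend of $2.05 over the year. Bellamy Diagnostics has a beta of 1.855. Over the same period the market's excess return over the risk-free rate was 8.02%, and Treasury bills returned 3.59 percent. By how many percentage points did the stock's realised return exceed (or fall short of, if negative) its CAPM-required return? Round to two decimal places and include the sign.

Realised HPR = (P1 + D1 − P0) / P0 = (129.66 + 2.05 − 106.42) / 106.42 = 25.29 / 106.42 = 23.7643%
CAPM required = R_f + β·MRP = 3.59% + 1.855 × 8.02% = 18.46710%
α = realised − required = 23.7643% − 18.46710% = +5.30%

+5.30%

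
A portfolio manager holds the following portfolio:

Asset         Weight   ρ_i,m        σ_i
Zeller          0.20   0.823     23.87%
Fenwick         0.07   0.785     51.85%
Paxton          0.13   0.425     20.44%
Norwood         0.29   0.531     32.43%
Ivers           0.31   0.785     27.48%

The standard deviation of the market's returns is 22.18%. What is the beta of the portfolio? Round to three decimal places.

β_Zeller = 0.823 × 23.87% / 22.18% = 0.8857
β_Fenwick = 0.785 × 51.85% / 22.18% = 1.8351
β_Paxton = 0.425 × 20.44% / 22.18% = 0.3917
β_Norwood = 0.531 × 32.43% / 22.18% = 0.7764
β_Ivers = 0.785 × 27.48% / 22.18% = 0.9726
β_P = Σ w_i β_i = 0.20×0.8857 + 0.07×1.8351 + 0.13×0.3917 + 0.29×0.7764 + 0.31×0.9726 = 0.8832

0.883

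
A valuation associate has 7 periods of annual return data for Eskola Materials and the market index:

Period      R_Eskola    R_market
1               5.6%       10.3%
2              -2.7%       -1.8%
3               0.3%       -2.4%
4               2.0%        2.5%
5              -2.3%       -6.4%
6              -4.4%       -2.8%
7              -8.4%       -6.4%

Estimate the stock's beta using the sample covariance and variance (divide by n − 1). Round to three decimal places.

0.675

Mean R_i = (5.6 − 2.7 + 0.3 + 2.0 − 2.3 − 4.4 − 8.4) / 7 = -1.4143%
Mean R_m = (10.3 − 1.8 − 2.4 + 2.5 − 6.4 − 2.8 − 6.4) / 7 = -1.0000%
Σ(R_i − R̄_i)(R_m − R̄_m) = 137.7200  ⇒  Cov = 137.7200 / 6 = 22.9533
Σ(R_m − R̄_m)² = 204.1000  ⇒  Var(R_m) = 204.1000 / 6 = 34.0167
β = Cov / Var(R_m) = 22.9533 / 34.0167 = 0.6748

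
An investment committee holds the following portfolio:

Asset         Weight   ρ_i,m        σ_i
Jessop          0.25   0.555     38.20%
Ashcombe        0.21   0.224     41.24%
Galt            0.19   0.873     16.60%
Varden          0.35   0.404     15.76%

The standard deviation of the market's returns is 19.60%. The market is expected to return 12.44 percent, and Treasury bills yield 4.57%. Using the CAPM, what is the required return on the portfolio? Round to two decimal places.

β_Jessop = 0.555 × 38.20% / 19.60% = 1.0817
β_Ashcombe = 0.224 × 41.24% / 19.60% = 0.4713
β_Galt = 0.873 × 16.60% / 19.60% = 0.7394
β_Varden = 0.404 × 15.76% / 19.60% = 0.3248
β_P = Σ w_i β_i = 0.25×1.0817 + 0.21×0.4713 + 0.19×0.7394 + 0.35×0.3248 = 0.6236
MRP = 12.44% − 4.57% = 7.87%
E(R_P) = R_f + β_P × MRP = 4.57% + 0.6236 × 7.87% = 9.48%

9.48%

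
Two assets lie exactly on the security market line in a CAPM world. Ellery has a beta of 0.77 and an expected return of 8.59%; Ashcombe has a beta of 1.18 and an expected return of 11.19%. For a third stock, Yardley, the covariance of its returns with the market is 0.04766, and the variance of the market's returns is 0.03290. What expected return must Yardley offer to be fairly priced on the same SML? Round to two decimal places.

MRP = (11.19% − 8.59%) / (1.18 − 0.77) = 6.3415%
R_f = 8.59% − 0.77 × 6.3415% = 3.7070%
β_Yardley = Cov / Var(R_m) = 0.04766 / 0.03290 = 1.4486
E(R_Yardley) = R_f + β × MRP = 3.7070% + 1.4486 × 6.3415% = 12.89%

12.89%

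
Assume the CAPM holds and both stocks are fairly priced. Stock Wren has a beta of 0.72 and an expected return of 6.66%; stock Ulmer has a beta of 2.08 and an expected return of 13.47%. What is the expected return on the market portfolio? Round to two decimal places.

8.06%

Both satisfy E(R) = R_f + β·MRP, so the slope of the SML is
MRP = (13.47% − 6.66%) / (2.08 − 0.72) = 6.81% / 1.36 = 5.0074%
R_f = E(R_Wren) − β_Wren·MRP = 6.66% − 0.72 × 5.0074% = 3.0547%
E(R_m) = R_f + MRP = 3.0547% + 5.0074% = 8.06%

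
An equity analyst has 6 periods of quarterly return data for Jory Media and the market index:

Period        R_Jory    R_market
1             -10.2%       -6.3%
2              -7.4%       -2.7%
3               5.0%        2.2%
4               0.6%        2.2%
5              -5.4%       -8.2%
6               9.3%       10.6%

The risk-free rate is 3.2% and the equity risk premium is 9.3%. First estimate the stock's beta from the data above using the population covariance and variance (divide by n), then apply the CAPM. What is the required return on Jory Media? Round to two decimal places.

Mean R_i = (-10.2 − 7.4 + 5.0 + 0.6 − 5.4 + 9.3) / 6 = -1.3500%
Mean R_m = (-6.3 − 2.7 + 2.2 + 2.2 − 8.2 + 10.6) / 6 = -0.3667%
Σ(R_i − R̄_i)(R_m − R̄_m) = 236.4500  ⇒  Cov = 236.4500 / 6 = 39.4083
Σ(R_m − R̄_m)² = 235.4533  ⇒  Var(R_m) = 235.4533 / 6 = 39.2422
β = Cov / Var(R_m) = 39.4083 / 39.2422 = 1.0042
E(R) = R_f + β × MRP = 3.2% + 1.0042 × 9.3% = 12.54%

12.54%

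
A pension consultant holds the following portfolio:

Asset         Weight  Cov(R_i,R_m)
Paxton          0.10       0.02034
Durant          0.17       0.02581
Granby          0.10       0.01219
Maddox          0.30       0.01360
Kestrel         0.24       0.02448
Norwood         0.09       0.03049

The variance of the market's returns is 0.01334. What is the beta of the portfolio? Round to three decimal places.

β_Paxton = 0.02034 / 0.01334 = 1.5247
β_Durant = 0.02581 / 0.01334 = 1.9348
β_Granby = 0.01219 / 0.01334 = 0.9138
β_Maddox = 0.01360 / 0.01334 = 1.0195
β_Kestrel = 0.02448 / 0.01334 = 1.8351
β_Norwood = 0.03049 / 0.01334 = 2.2856
β_P = Σ w_i β_i = 0.10×1.5247 + 0.17×1.9348 + 0.10×0.9138 + 0.30×1.0195 + 0.24×1.8351 + 0.09×2.2856 = 1.5247

1.525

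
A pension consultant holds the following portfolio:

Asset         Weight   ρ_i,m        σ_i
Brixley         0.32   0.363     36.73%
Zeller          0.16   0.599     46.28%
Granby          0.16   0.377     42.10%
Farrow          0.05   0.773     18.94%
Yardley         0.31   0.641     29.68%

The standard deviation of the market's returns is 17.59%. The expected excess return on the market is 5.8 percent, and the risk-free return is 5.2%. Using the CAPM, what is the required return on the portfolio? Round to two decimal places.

11.09%

β_Brixley = 0.363 × 36.73% / 17.59% = 0.7580
β_Zeller = 0.599 × 46.28% / 17.59% = 1.5760
β_Granby = 0.377 × 42.10% / 17.59% = 0.9023
β_Farrow = 0.773 × 18.94% / 17.59% = 0.8323
β_Yardley = 0.641 × 29.68% / 17.59% = 1.0816
β_P = Σ w_i β_i = 0.32×0.7580 + 0.16×1.5760 + 0.16×0.9023 + 0.05×0.8323 + 0.31×1.0816 = 1.0160
E(R_P) = R_f + β_P × MRP = 5.2% + 1.0160 × 5.8% = 11.09%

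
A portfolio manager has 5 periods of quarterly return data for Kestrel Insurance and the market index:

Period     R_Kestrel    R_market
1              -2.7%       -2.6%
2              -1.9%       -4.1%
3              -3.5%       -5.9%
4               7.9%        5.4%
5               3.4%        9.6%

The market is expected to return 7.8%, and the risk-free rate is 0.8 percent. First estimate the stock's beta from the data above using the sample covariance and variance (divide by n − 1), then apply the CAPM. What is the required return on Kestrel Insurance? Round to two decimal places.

5.08%

Mean R_i = (-2.7 − 1.9 − 3.5 + 7.9 + 3.4) / 5 = 0.6400%
Mean R_m = (-2.6 − 4.1 − 5.9 + 5.4 + 9.6) / 5 = 0.4800%
Σ(R_i − R̄_i)(R_m − R̄_m) = 109.2240  ⇒  Cov = 109.2240 / 4 = 27.3060
Σ(R_m − R̄_m)² = 178.5480  ⇒  Var(R_m) = 178.5480 / 4 = 44.6370
β = Cov / Var(R_m) = 27.3060 / 44.6370 = 0.6117
MRP = 7.8% − 0.8% = 7.00%
E(R) = R_f + β × MRP = 0.8% + 0.6117 × 7.0% = 5.08%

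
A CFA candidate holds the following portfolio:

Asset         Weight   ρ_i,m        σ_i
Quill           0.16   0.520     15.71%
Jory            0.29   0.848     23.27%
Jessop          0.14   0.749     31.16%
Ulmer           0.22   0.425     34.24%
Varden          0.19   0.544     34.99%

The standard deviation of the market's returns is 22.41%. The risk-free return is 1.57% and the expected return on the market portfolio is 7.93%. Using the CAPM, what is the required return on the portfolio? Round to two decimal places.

6.43%

β_Quill = 0.520 × 15.71% / 22.41% = 0.3645
β_Jory = 0.848 × 23.27% / 22.41% = 0.8805
β_Jessop = 0.749 × 31.16% / 22.41% = 1.0414
β_Ulmer = 0.425 × 34.24% / 22.41% = 0.6494
β_Varden = 0.544 × 34.99% / 22.41% = 0.8494
β_P = Σ w_i β_i = 0.16×0.3645 + 0.29×0.8805 + 0.14×1.0414 + 0.22×0.6494 + 0.19×0.8494 = 0.7637
MRP = 7.93% − 1.57% = 6.36%
E(R_P) = R_f + β_P × MRP = 1.57% + 0.7637 × 6.36% = 6.43%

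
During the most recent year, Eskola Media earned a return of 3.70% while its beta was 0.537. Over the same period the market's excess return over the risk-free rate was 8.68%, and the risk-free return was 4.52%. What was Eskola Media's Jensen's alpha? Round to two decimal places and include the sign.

-5.48%

CAPM benchmark = R_f + β(R_m − R_f) = 4.52% + 0.537 × 8.68% = 9.18116%
α = actual − benchmark = 3.70% − 9.18116% = -5.48%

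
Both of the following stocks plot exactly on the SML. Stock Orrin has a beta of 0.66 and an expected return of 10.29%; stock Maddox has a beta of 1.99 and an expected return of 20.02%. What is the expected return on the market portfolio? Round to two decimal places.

12.78%

Both satisfy E(R) = R_f + β·MRP, so the slope of the SML is
MRP = (20.02% − 10.29%) / (1.99 − 0.66) = 9.73% / 1.33 = 7.3158%
R_f = E(R_Orrin) − β_Orrin·MRP = 10.29% − 0.66 × 7.3158% = 5.4616%
E(R_m) = R_f + MRP = 5.4616% + 7.3158% = 12.78%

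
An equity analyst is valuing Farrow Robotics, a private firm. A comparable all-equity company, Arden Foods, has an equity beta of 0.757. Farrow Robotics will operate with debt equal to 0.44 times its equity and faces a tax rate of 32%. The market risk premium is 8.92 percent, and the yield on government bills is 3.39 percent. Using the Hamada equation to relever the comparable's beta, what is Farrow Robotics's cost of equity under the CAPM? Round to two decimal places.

β_L = β_U × [1 + (1 − t)(D/E)] = 0.757 × [1 + (1 − 0.32) × 0.44]
    = 0.757 × [1 + 0.68 × 0.44] = 0.757 × 1.2992 = 0.9835
E(R) = R_f + β_L × MRP = 3.39% + 0.9835 × 8.92% = 12.16%

12.16%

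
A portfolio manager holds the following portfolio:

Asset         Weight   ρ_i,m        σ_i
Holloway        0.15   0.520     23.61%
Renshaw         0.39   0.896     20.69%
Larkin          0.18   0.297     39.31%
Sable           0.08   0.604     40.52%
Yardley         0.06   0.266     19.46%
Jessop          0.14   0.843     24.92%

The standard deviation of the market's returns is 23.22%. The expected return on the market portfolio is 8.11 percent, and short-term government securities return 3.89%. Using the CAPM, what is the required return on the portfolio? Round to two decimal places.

β_Holloway = 0.520 × 23.61% / 23.22% = 0.5287
β_Renshaw = 0.896 × 20.69% / 23.22% = 0.7984
β_Larkin = 0.297 × 39.31% / 23.22% = 0.5028
β_Sable = 0.604 × 40.52% / 23.22% = 1.0540
β_Yardley = 0.266 × 19.46% / 23.22% = 0.2229
β_Jessop = 0.843 × 24.92% / 23.22% = 0.9047
β_P = Σ w_i β_i = 0.15×0.5287 + 0.39×0.7984 + 0.18×0.5028 + 0.08×1.0540 + 0.06×0.2229 + 0.14×0.9047 = 0.7055
MRP = 8.11% − 3.89% = 4.22%
E(R_P) = R_f + β_P × MRP = 3.89% + 0.7055 × 4.22% = 6.87%

6.87%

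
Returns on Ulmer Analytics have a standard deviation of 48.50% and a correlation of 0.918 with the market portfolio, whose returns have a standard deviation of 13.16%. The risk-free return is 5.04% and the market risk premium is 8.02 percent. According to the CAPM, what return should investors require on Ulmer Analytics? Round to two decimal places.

β = ρ × σ_i / σ_m = 0.918 × 48.50% / 13.16% = 3.3832
E(R) = 5.04% + 3.3832 × 8.02% = 32.17%

32.17%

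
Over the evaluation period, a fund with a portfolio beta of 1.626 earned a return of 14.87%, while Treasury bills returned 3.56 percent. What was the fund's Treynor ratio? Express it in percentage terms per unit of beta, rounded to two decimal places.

6.96%

Treynor = (R_P − R_f) / β_P = (14.87% − 3.56%) / 1.6260 = 11.31% / 1.6260 = 6.96%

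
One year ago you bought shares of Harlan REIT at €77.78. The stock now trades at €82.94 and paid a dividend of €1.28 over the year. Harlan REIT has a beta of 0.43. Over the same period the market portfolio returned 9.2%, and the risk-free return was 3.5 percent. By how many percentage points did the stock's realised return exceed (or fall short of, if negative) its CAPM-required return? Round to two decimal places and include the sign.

+2.33%

Realised HPR = (P1 + D1 − P0) / P0 = (82.94 + 1.28 − 77.78) / 77.78 = 6.44 / 77.78 = 8.2798%
MRP = 9.2% − 3.5% = 5.70%
CAPM required = R_f + β·MRP = 3.5% + 0.43 × 5.7% = 5.9510%
α = realised − required = 8.2798% − 5.9510% = +2.33%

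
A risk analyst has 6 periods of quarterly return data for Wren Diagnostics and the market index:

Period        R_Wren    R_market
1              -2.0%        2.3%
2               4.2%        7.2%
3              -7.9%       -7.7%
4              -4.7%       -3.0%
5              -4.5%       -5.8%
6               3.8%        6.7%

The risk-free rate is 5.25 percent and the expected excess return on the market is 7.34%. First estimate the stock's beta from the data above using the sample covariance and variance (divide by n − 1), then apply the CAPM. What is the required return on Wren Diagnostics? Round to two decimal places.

10.71%

Mean R_i = (-2.0 + 4.2 − 7.9 − 4.7 − 4.5 + 3.8) / 6 = -1.8500%
Mean R_m = (2.3 + 7.2 − 7.7 − 3.0 − 5.8 + 6.7) / 6 = -0.0500%
Σ(R_i − R̄_i)(R_m − R̄_m) = 151.5750  ⇒  Cov = 151.5750 / 5 = 30.3150
Σ(R_m − R̄_m)² = 203.9350  ⇒  Var(R_m) = 203.9350 / 5 = 40.7870
β = Cov / Var(R_m) = 30.3150 / 40.7870 = 0.7433
E(R) = R_f + β × MRP = 5.25% + 0.7433 × 7.34% = 10.71%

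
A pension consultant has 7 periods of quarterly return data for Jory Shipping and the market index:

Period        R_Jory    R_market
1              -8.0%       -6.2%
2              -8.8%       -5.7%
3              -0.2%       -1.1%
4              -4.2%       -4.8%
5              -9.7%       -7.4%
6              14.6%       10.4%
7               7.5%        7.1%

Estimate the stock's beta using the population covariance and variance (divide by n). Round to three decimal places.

1.291

Mean R_i = (-8.0 − 8.8 − 0.2 − 4.2 − 9.7 + 14.6 + 7.5) / 7 = -1.2571%
Mean R_m = (-6.2 − 5.7 − 1.1 − 4.8 − 7.4 + 10.4 + 7.1) / 7 = -1.1000%
Σ(R_i − R̄_i)(R_m − R̄_m) = 387.3300  ⇒  Cov = 387.3300 / 7 = 55.3329
Σ(R_m − R̄_m)² = 300.0400  ⇒  Var(R_m) = 300.0400 / 7 = 42.8629
β = Cov / Var(R_m) = 55.3329 / 42.8629 = 1.2909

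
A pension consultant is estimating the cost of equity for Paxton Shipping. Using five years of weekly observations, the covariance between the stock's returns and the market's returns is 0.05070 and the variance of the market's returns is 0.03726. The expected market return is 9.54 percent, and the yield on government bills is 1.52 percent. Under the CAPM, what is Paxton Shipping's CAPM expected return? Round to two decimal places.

β = Cov(R_i, R_m) / Var(R_m) = 0.05070 / 0.03726 = 1.3607
MRP = 9.54% − 1.52% = 8.02%
E(R) = R_f + β × MRP = 1.52% + 1.3607 × 8.02% = 12.43%

12.43%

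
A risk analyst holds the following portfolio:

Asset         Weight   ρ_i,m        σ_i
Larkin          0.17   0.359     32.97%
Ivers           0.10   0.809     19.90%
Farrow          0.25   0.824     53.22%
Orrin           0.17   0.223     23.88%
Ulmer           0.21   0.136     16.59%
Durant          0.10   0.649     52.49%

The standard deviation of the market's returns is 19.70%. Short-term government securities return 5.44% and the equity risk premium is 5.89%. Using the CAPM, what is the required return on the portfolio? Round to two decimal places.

11.23%

β_Larkin = 0.359 × 32.97% / 19.70% = 0.6008
β_Ivers = 0.809 × 19.90% / 19.70% = 0.8172
β_Farrow = 0.824 × 53.22% / 19.70% = 2.2261
β_Orrin = 0.223 × 23.88% / 19.70% = 0.2703
β_Ulmer = 0.136 × 16.59% / 19.70% = 0.1145
β_Durant = 0.649 × 52.49% / 19.70% = 1.7292
β_P = Σ w_i β_i = 0.17×0.6008 + 0.10×0.8172 + 0.25×2.2261 + 0.17×0.2703 + 0.21×0.1145 + 0.10×1.7292 = 0.9833
E(R_P) = R_f + β_P × MRP = 5.44% + 0.9833 × 5.89% = 11.23%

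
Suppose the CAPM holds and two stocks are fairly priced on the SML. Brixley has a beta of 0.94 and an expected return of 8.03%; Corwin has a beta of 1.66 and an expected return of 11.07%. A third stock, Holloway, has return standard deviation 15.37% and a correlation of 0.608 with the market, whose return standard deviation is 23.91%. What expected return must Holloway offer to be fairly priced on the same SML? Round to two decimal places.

5.71%

MRP = (11.07% − 8.03%) / (1.66 − 0.94) = 4.2222%
R_f = 8.03% − 0.94 × 4.2222% = 4.0611%
β_Holloway = ρ·σ_i/σ_m = 0.608 × 15.37 / 23.91 = 0.3908
E(R_Holloway) = R_f + β × MRP = 4.0611% + 0.3908 × 4.2222% = 5.71%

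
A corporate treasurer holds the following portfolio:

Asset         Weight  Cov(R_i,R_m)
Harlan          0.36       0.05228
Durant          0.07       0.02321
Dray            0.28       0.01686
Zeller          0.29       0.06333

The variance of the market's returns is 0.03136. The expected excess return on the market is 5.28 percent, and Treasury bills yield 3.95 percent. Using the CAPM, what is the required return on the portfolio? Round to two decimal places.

β_Harlan = 0.05228 / 0.03136 = 1.6671
β_Durant = 0.02321 / 0.03136 = 0.7401
β_Dray = 0.01686 / 0.03136 = 0.5376
β_Zeller = 0.06333 / 0.03136 = 2.0195
β_P = Σ w_i β_i = 0.36×1.6671 + 0.07×0.7401 + 0.28×0.5376 + 0.29×2.0195 = 1.3881
E(R_P) = R_f + β_P × MRP = 3.95% + 1.3881 × 5.28% = 11.28%

11.28%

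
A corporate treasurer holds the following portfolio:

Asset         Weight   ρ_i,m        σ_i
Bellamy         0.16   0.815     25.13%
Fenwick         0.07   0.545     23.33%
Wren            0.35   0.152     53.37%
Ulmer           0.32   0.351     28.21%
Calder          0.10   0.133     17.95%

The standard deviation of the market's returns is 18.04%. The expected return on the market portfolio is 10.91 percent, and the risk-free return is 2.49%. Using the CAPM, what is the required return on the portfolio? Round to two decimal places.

β_Bellamy = 0.815 × 25.13% / 18.04% = 1.1353
β_Fenwick = 0.545 × 23.33% / 18.04% = 0.7048
β_Wren = 0.152 × 53.37% / 18.04% = 0.4497
β_Ulmer = 0.351 × 28.21% / 18.04% = 0.5489
β_Calder = 0.133 × 17.95% / 18.04% = 0.1323
β_P = Σ w_i β_i = 0.16×1.1353 + 0.07×0.7048 + 0.35×0.4497 + 0.32×0.5489 + 0.10×0.1323 = 0.5773
MRP = 10.91% − 2.49% = 8.42%
E(R_P) = R_f + β_P × MRP = 2.49% + 0.5773 × 8.42% = 7.35%

7.35%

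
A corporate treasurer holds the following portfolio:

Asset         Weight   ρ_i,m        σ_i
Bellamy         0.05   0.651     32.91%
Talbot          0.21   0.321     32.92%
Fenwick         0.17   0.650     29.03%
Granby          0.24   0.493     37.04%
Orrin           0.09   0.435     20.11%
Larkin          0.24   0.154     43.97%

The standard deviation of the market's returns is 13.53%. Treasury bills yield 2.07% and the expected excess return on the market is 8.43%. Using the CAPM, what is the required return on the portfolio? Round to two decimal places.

β_Bellamy = 0.651 × 32.91% / 13.53% = 1.5835
β_Talbot = 0.321 × 32.92% / 13.53% = 0.7810
β_Fenwick = 0.650 × 29.03% / 13.53% = 1.3946
β_Granby = 0.493 × 37.04% / 13.53% = 1.3496
β_Orrin = 0.435 × 20.11% / 13.53% = 0.6466
β_Larkin = 0.154 × 43.97% / 13.53% = 0.5005
β_P = Σ w_i β_i = 0.05×1.5835 + 0.21×0.7810 + 0.17×1.3946 + 0.24×1.3496 + 0.09×0.6466 + 0.24×0.5005 = 0.9825
E(R_P) = R_f + β_P × MRP = 2.07% + 0.9825 × 8.43% = 10.35%

10.35%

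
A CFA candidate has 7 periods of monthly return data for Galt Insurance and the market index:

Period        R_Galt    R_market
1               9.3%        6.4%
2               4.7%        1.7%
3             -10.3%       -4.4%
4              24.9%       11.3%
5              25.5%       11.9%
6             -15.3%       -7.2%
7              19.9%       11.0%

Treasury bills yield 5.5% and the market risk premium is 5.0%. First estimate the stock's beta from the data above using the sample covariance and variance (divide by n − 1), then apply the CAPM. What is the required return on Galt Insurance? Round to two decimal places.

15.88%

Mean R_i = (9.3 + 4.7 − 10.3 + 24.9 + 25.5 − 15.3 + 19.9) / 7 = 8.3857%
Mean R_m = (6.4 + 1.7 − 4.4 + 11.3 + 11.9 − 7.2 + 11.0) / 7 = 4.3857%
Σ(R_i − R̄_i)(R_m − R̄_m) = 769.2686  ⇒  Cov = 769.2686 / 6 = 128.2114
Σ(R_m − R̄_m)² = 370.7086  ⇒  Var(R_m) = 370.7086 / 6 = 61.7848
β = Cov / Var(R_m) = 128.2114 / 61.7848 = 2.0751
E(R) = R_f + β × MRP = 5.5% + 2.0751 × 5.0% = 15.88%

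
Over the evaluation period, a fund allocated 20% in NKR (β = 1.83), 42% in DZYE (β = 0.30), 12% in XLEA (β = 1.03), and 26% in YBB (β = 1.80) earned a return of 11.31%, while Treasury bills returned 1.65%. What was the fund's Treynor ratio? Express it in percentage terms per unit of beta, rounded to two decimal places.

β_P = 0.20×1.83 + 0.42×0.30 + 0.12×1.03 + 0.26×1.80 = 1.0836
Treynor = (R_P − R_f) / β_P = (11.31% − 1.65%) / 1.0836 = 9.66% / 1.0836 = 8.91%

8.91%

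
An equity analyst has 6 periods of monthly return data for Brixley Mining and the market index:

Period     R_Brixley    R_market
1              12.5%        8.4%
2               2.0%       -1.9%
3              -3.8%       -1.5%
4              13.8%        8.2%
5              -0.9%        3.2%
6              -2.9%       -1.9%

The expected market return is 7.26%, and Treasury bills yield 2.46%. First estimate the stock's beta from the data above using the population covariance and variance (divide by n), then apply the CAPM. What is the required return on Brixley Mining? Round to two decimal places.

Mean R_i = (12.5 + 2.0 − 3.8 + 13.8 − 0.9 − 2.9) / 6 = 3.4500%
Mean R_m = (8.4 − 1.9 − 1.5 + 8.2 + 3.2 − 1.9) / 6 = 2.4167%
Σ(R_i − R̄_i)(R_m − R̄_m) = 172.6650  ⇒  Cov = 172.6650 / 6 = 28.7775
Σ(R_m − R̄_m)² = 122.4683  ⇒  Var(R_m) = 122.4683 / 6 = 20.4114
β = Cov / Var(R_m) = 28.7775 / 20.4114 = 1.4099
MRP = 7.26% − 2.46% = 4.80%
E(R) = R_f + β × MRP = 2.46% + 1.4099 × 4.80% = 9.23%

9.23%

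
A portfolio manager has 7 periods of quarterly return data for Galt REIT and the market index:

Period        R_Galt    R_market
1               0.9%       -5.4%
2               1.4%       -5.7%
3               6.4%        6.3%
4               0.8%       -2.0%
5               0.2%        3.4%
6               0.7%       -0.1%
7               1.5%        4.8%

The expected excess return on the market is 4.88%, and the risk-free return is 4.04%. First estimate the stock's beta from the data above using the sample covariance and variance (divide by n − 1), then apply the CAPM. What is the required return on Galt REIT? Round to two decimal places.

5.14%

Mean R_i = (0.9 + 1.4 + 6.4 + 0.8 + 0.2 + 0.7 + 1.5) / 7 = 1.7000%
Mean R_m = (-5.4 − 5.7 + 6.3 − 2.0 + 3.4 − 0.1 + 4.8) / 7 = 0.1857%
Σ(R_i − R̄_i)(R_m − R̄_m) = 31.4800  ⇒  Cov = 31.4800 / 6 = 5.2467
Σ(R_m − R̄_m)² = 139.7086  ⇒  Var(R_m) = 139.7086 / 6 = 23.2848
β = Cov / Var(R_m) = 5.2467 / 23.2848 = 0.2253
E(R) = R_f + β × MRP = 4.04% + 0.2253 × 4.88% = 5.14%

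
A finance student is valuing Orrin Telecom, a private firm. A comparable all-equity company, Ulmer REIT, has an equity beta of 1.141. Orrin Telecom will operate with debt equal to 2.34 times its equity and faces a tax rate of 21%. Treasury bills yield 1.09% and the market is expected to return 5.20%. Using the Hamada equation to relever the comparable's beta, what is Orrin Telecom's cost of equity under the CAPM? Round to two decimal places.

β_L = β_U × [1 + (1 − t)(D/E)] = 1.141 × [1 + (1 − 0.21) × 2.34]
    = 1.141 × [1 + 0.79 × 2.34] = 1.141 × 2.8486 = 3.2503
MRP = 5.20% − 1.09% = 4.11%
E(R) = R_f + β_L × MRP = 1.09% + 3.2503 × 4.11% = 14.45%

14.45%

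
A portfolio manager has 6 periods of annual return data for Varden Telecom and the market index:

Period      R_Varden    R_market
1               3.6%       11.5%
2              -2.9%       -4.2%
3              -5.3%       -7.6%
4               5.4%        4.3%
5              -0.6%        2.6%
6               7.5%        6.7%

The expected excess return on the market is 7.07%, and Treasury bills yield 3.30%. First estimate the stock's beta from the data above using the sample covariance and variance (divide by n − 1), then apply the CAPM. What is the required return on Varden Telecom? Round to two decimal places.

Mean R_i = (3.6 − 2.9 − 5.3 + 5.4 − 0.6 + 7.5) / 6 = 1.2833%
Mean R_m = (11.5 − 4.2 − 7.6 + 4.3 + 2.6 + 6.7) / 6 = 2.2167%
Σ(R_i − R̄_i)(R_m − R̄_m) = 148.7017  ⇒  Cov = 148.7017 / 5 = 29.7403
Σ(R_m − R̄_m)² = 248.3083  ⇒  Var(R_m) = 248.3083 / 5 = 49.6617
β = Cov / Var(R_m) = 29.7403 / 49.6617 = 0.5989
E(R) = R_f + β × MRP = 3.30% + 0.5989 × 7.07% = 7.53%

7.53%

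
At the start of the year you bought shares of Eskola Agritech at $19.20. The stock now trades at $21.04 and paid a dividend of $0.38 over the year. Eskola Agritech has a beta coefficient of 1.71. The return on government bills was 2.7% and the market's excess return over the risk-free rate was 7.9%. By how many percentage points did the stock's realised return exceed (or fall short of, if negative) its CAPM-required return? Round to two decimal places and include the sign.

Realised HPR = (P1 + D1 − P0) / P0 = (21.04 + 0.38 − 19.20) / 19.20 = 2.22 / 19.20 = 11.5625%
CAPM required = R_f + β·MRP = 2.7% + 1.71 × 7.9% = 16.2090%
α = realised − required = 11.5625% − 16.2090% = -4.65%

-4.65%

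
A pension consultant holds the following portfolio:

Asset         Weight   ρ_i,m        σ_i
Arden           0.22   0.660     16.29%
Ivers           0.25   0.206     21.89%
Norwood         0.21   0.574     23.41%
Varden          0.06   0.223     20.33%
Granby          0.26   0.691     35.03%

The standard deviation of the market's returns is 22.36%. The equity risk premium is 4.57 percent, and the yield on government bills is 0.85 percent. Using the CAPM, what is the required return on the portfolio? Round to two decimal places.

3.48%

β_Arden = 0.660 × 16.29% / 22.36% = 0.4808
β_Ivers = 0.206 × 21.89% / 22.36% = 0.2017
β_Norwood = 0.574 × 23.41% / 22.36% = 0.6010
β_Varden = 0.223 × 20.33% / 22.36% = 0.2028
β_Granby = 0.691 × 35.03% / 22.36% = 1.0825
β_P = Σ w_i β_i = 0.22×0.4808 + 0.25×0.2017 + 0.21×0.6010 + 0.06×0.2028 + 0.26×1.0825 = 0.5760
E(R_P) = R_f + β_P × MRP = 0.85% + 0.5760 × 4.57% = 3.48%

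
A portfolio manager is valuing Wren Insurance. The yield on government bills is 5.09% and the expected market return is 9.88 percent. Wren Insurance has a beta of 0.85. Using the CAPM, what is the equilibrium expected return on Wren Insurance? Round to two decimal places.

Market risk premium = E(R_m) − R_f = 9.88% − 5.09% = 4.79%
E(R) = R_f + β × MRP = 5.09% + 0.85 × 4.79% = 9.16%

9.16%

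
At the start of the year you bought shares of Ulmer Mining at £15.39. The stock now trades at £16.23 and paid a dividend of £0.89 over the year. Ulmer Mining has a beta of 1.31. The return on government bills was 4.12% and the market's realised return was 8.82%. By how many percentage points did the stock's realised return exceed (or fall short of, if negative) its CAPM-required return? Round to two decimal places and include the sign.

+0.96%

Realised HPR = (P1 + D1 − P0) / P0 = (16.23 + 0.89 − 15.39) / 15.39 = 1.73 / 15.39 = 11.2411%
MRP = 8.82% − 4.12% = 4.70%
CAPM required = R_f + β·MRP = 4.12% + 1.31 × 4.70% = 10.2770%
α = realised − required = 11.2411% − 10.2770% = +0.96%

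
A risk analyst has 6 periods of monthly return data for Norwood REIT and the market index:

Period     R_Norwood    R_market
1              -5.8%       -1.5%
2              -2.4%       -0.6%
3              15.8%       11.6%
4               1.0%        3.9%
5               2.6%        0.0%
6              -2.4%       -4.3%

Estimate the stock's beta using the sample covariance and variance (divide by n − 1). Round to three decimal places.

1.237

Mean R_i = (-5.8 − 2.4 + 15.8 + 1.0 + 2.6 − 2.4) / 6 = 1.4667%
Mean R_m = (-1.5 − 0.6 + 11.6 + 3.9 + 0.0 − 4.3) / 6 = 1.5167%
Σ(R_i − R̄_i)(R_m − R̄_m) = 194.2933  ⇒  Cov = 194.2933 / 5 = 38.8587
Σ(R_m − R̄_m)² = 157.0683  ⇒  Var(R_m) = 157.0683 / 5 = 31.4137
β = Cov / Var(R_m) = 38.8587 / 31.4137 = 1.2370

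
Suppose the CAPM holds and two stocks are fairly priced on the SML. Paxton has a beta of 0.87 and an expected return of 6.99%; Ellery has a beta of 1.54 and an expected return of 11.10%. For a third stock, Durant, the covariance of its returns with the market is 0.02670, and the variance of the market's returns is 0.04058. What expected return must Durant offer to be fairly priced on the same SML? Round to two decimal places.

5.69%

MRP = (11.10% − 6.99%) / (1.54 − 0.87) = 6.1343%
R_f = 6.99% − 0.87 × 6.1343% = 1.6532%
β_Durant = Cov / Var(R_m) = 0.02670 / 0.04058 = 0.6580
E(R_Durant) = R_f + β × MRP = 1.6532% + 0.6580 × 6.1343% = 5.69%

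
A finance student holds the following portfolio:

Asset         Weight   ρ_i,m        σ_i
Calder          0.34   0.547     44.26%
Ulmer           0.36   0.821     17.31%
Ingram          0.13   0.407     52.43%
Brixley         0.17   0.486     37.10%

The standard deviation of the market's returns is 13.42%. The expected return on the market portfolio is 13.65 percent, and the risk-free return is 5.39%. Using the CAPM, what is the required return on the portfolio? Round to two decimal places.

17.20%

β_Calder = 0.547 × 44.26% / 13.42% = 1.8040
β_Ulmer = 0.821 × 17.31% / 13.42% = 1.0590
β_Ingram = 0.407 × 52.43% / 13.42% = 1.5901
β_Brixley = 0.486 × 37.10% / 13.42% = 1.3436
β_P = Σ w_i β_i = 0.34×1.8040 + 0.36×1.0590 + 0.13×1.5901 + 0.17×1.3436 = 1.4297
MRP = 13.65% − 5.39% = 8.26%
E(R_P) = R_f + β_P × MRP = 5.39% + 1.4297 × 8.26% = 17.20%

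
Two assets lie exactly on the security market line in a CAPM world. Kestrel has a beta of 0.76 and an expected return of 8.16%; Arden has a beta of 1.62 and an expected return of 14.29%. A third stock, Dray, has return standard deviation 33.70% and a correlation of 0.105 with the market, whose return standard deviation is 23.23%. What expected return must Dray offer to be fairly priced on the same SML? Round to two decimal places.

MRP = (14.29% − 8.16%) / (1.62 − 0.76) = 7.1279%
R_f = 8.16% − 0.76 × 7.1279% = 2.7428%
β_Dray = ρ·σ_i/σ_m = 0.105 × 33.70 / 23.23 = 0.1523
E(R_Dray) = R_f + β × MRP = 2.7428% + 0.1523 × 7.1279% = 3.83%

3.83%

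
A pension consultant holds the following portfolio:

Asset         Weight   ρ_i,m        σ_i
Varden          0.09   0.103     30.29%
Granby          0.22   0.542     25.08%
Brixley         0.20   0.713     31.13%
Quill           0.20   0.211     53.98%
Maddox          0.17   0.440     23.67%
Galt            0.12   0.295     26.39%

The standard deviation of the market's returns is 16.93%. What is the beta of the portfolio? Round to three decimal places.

0.750

β_Varden = 0.103 × 30.29% / 16.93% = 0.1843
β_Granby = 0.542 × 25.08% / 16.93% = 0.8029
β_Brixley = 0.713 × 31.13% / 16.93% = 1.3110
β_Quill = 0.211 × 53.98% / 16.93% = 0.6728
β_Maddox = 0.440 × 23.67% / 16.93% = 0.6152
β_Galt = 0.295 × 26.39% / 16.93% = 0.4598
β_P = Σ w_i β_i = 0.09×0.1843 + 0.22×0.8029 + 0.20×1.3110 + 0.20×0.6728 + 0.17×0.6152 + 0.12×0.4598 = 0.7497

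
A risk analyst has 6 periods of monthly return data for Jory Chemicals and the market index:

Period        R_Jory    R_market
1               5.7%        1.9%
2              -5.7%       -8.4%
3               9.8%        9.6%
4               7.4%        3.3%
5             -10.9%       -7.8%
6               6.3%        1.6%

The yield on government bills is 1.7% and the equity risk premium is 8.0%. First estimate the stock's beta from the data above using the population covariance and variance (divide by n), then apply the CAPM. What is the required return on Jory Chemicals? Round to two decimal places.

10.74%

Mean R_i = (5.7 − 5.7 + 9.8 + 7.4 − 10.9 + 6.3) / 6 = 2.1000%
Mean R_m = (1.9 − 8.4 + 9.6 + 3.3 − 7.8 + 1.6) / 6 = 0.0333%
Σ(R_i − R̄_i)(R_m − R̄_m) = 271.8900  ⇒  Cov = 271.8900 / 6 = 45.3150
Σ(R_m − R̄_m)² = 240.6133  ⇒  Var(R_m) = 240.6133 / 6 = 40.1022
β = Cov / Var(R_m) = 45.3150 / 40.1022 = 1.1300
E(R) = R_f + β × MRP = 1.7% + 1.1300 × 8.0% = 10.74%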